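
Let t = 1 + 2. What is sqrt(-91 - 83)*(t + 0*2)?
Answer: 3*I*sqrt(174) ≈ 39.573*I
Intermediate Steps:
t = 3
sqrt(-91 - 83)*(t + 0*2) = sqrt(-91 - 83)*(3 + 0*2) = sqrt(-174)*(3 + 0) = (I*sqrt(174))*3 = 3*I*sqrt(174)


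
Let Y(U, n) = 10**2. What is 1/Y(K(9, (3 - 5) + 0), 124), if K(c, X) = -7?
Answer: 1/100 ≈ 0.010000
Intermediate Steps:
Y(U, n) = 100
1/Y(K(9, (3 - 5) + 0), 124) = 1/100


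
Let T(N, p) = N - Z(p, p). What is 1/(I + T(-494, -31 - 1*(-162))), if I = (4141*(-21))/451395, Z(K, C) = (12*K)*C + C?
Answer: -21495/4439946856 ≈ -4.8413e-6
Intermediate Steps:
Z(K, C) = C + 12*C*K (Z(K, C) = 12*C*K + C = C + 12*C*K)
I = -4141/21495 (I = -86961*1/451395 = -4141/21495 ≈ -0.19265)
T(N, p) = N - p*(1 + 12*p)
1/(I + T(-494, -31 - 1*(-162))) = 1/(-4141/21495 + (-494 - (-31 - 1*(-162))*(1 + 12*(-31 - 1*(-162))))) = 1/(-4141/21495 + (-494 - (-31 + 162)*(1 + 12*(-31 + 162)))) = 1/(-4141/21495 + (-494 - 1*131*(1 + 12*131))) = 1/(-4141/21495 + (-494 - 1*131*(1 + 1572))) = 1/(-4141/21495 + (-494 - 1*131*1573)) = 1/(-4141/21495 + (-494 - 206063)) = 1/(-4141/21495 - 206557) = 1/(-4439946856/21495) = -21495/4439946856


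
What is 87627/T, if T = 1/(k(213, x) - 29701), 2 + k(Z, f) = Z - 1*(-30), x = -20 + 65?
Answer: -2581491420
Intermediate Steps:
x = 45
k(Z, f) = 28 + Z (k(Z, f) = -2 + (Z - 1*(-30)) = -2 + (Z + 30) = -2 + (30 + Z) = 28 + Z)
T = -1/29460 (T = 1/((28 + 213) - 29701) = 1/(241 - 29701) = 1/(-29460) = -1/29460 ≈ -3.3944e-5)
87627/T = 87627/(-1/29460) = 87627*(-29460) = -2581491420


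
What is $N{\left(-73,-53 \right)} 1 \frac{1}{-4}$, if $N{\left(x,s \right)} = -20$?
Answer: $5$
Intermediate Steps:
$N{\left(-73,-53 \right)} 1 \frac{1}{-4} = - 20 \cdot 1 \frac{1}{-4} = - 20 \cdot 1 \left(- \frac{1}{4}\right) = \left(-20\right) \left(- \frac{1}{4}\right) = 5$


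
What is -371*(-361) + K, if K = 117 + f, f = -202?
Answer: 133846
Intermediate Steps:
K = -85 (K = 117 - 202 = -85)
-371*(-361) + K = -371*(-361) - 85 = 133931 - 85 = 133846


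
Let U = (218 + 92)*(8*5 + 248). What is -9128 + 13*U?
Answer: 1151512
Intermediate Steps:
U = 89280 (U = 310*(40 + 248) = 310*288 = 89280)
-9128 + 13*U = -9128 + 13*89280 = -9128 + 1160640 = 1151512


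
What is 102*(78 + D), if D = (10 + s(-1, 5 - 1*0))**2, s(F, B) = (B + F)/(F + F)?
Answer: 14484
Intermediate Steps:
s(F, B) = (B + F)/(2*F) (s(F, B) = (B + F)/((2*F)) = (B + F)*(1/(2*F)) = (B + F)/(2*F))
D = 64 (D = (10 + (1/2)*((5 - 1*0) - 1)/(-1))**2 = (10 + (1/2)*(-1)*((5 + 0) - 1))**2 = (10 + (1/2)*(-1)*(5 - 1))**2 = (10 + (1/2)*(-1)*4)**2 = (10 - 2)**2 = 8**2 = 64)
102*(78 + D) = 102*(78 + 64) = 102*142 = 14484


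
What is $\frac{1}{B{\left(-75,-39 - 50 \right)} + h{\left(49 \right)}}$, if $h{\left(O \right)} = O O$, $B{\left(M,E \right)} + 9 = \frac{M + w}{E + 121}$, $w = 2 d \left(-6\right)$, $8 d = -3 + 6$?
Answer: $\frac{64}{152929} \approx 0.00041849$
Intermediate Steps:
$d = \frac{3}{8}$ ($d = \frac{-3 + 6}{8} = \frac{1}{8} \cdot 3 = \frac{3}{8} \approx 0.375$)
$w = - \frac{9}{2}$ ($w = 2 \cdot \frac{3}{8} \left(-6\right) = \frac{3}{4} \left(-6\right) = - \frac{9}{2} \approx -4.5$)
$B{\left(M,E \right)} = -9 + \frac{- \frac{9}{2} + M}{121 + E}$ ($B{\left(M,E \right)} = -9 + \frac{M - \frac{9}{2}}{E + 121} = -9 + \frac{- \frac{9}{2} + M}{121 + E}$)
$h{\left(O \right)} = O^{2}$
$\frac{1}{B{\left(-75,-39 - 50 \right)} + h{\left(49 \right)}} = \frac{1}{\frac{- \frac{2187}{2} - 75 - 9 \left(-39 - 50\right)}{121 - 89} + 49^{2}} = \frac{1}{\frac{- \frac{2187}{2} - 75 - -801}{121 - 89} + 2401} = \frac{1}{\frac{- \frac{2187}{2} - 75 + 801}{32} + 2401} = \frac{1}{\frac{1}{32} \left(- \frac{735}{2}\right) + 2401} = \frac{1}{- \frac{735}{64} + 2401} = \frac{1}{\frac{152929}{64}} = \frac{64}{152929}$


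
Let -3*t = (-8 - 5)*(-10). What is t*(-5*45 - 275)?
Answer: 65000/3 ≈ 21667.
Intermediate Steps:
t = -130/3 (t = -(-8 - 5)*(-10)/3 = -(-13)*(-10)/3 = -⅓*130 = -130/3 ≈ -43.333)
t*(-5*45 - 275) = -130*(-5*45 - 275)/3 = -130*(-225 - 275)/3 = -130/3*(-500) = 65000/3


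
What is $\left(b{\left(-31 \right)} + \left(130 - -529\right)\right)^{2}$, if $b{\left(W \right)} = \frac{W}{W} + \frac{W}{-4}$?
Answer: $\frac{7134241}{16} \approx 4.4589 \cdot 10^{5}$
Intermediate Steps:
$b{\left(W \right)} = 1 - \frac{W}{4}$ ($b{\left(W \right)} = 1 + W \left(- \frac{1}{4}\right) = 1 - \frac{W}{4}$)
$\left(b{\left(-31 \right)} + \left(130 - -529\right)\right)^{2} = \left(\left(1 - - \frac{31}{4}\right) + \left(130 - -529\right)\right)^{2} = \left(\left(1 + \frac{31}{4}\right) + \left(130 + 529\right)\right)^{2} = \left(\frac{35}{4} + 659\right)^{2} = \left(\frac{2671}{4}\right)^{2} = \frac{7134241}{16}$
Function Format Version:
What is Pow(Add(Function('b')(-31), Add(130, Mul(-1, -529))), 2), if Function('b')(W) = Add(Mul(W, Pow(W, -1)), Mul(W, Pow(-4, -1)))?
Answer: Rational(7134241, 16) ≈ 4.4589e+5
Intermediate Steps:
Function('b')(W) = Add(1, Mul(Rational(-1, 4), W)) (Function('b')(W) = Add(1, Mul(W, Rational(-1, 4))) = Add(1, Mul(Rational(-1, 4), W)))
Pow(Add(Function('b')(-31), Add(130, Mul(-1, -529))), 2) = Pow(Add(Add(1, Mul(Rational(-1, 4), -31)), Add(130, Mul(-1, -529))), 2) = Pow(Add(Add(1, Rational(31, 4)), Add(130, 529)), 2) = Pow(Add(Rational(35, 4), 659), 2) = Pow(Rational(2671, 4), 2) = Rational(7134241, 16)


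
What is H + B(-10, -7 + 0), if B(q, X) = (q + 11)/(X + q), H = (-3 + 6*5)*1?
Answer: 458/17 ≈ 26.941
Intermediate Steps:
H = 27 (H = (-3 + 30)*1 = 27*1 = 27)
B(q, X) = (11 + q)/(X + q)
H + B(-10, -7 + 0) = 27 + (11 - 10)/((-7 + 0) - 10) = 27 + 1/(-7 - 10) = 27 + 1/(-17) = 27 - 1/17*1 = 27 - 1/17 = 458/17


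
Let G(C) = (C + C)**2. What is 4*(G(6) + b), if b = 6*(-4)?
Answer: 480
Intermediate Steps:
G(C) = 4*C**2 (G(C) = (2*C)**2 = 4*C**2)
b = -24
4*(G(6) + b) = 4*(4*6**2 - 24) = 4*(4*36 - 24) = 4*(144 - 24) = 4*120 = 480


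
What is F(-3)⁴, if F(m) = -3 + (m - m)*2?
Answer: 81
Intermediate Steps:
F(m) = -3 (F(m) = -3 + 0*2 = -3 + 0 = -3)
F(-3)⁴ = (-3)⁴ = 81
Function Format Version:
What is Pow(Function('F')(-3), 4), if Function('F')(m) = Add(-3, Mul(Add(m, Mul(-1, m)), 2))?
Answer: 81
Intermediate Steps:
Function('F')(m) = -3 (Function('F')(m) = Add(-3, Mul(0, 2)) = Add(-3, 0) = -3)
Pow(Function('F')(-3), 4) = Pow(-3, 4) = 81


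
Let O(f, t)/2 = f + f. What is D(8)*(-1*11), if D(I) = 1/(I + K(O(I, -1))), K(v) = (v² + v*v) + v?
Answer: -11/2088 ≈ -0.0052682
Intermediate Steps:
O(f, t) = 4*f (O(f, t) = 2*(f + f) = 2*(2*f) = 4*f)
K(v) = v + 2*v² (K(v) = (v² + v²) + v = 2*v² + v = v + 2*v²)
D(I) = 1/(I + 4*I*(1 + 8*I)) (D(I) = 1/(I + (4*I)*(1 + 2*(4*I))) = 1/(I + (4*I)*(1 + 8*I)) = 1/(I + 4*I*(1 + 8*I)))
D(8)*(-1*11) = (1/(8*(5 + 32*8)))*(-1*11) = (1/(8*(5 + 256)))*(-11) = ((⅛)/261)*(-11) = ((⅛)*(1/261))*(-11) = (1/2088)*(-11) = -11/2088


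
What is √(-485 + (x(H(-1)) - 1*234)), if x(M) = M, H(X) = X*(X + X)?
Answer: I*√717 ≈ 26.777*I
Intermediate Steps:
H(X) = 2*X² (H(X) = X*(2*X) = 2*X²)
√(-485 + (x(H(-1)) - 1*234)) = √(-485 + (2*(-1)² - 1*234)) = √(-485 + (2*1 - 234)) = √(-485 + (2 - 234)) = √(-485 - 232) = √(-717) = I*√717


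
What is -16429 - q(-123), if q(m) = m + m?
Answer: -16183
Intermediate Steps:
q(m) = 2*m
-16429 - q(-123) = -16429 - 2*(-123) = -16429 - 1*(-246) = -16429 + 246 = -16183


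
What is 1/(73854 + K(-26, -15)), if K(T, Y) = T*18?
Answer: 1/73386 ≈ 1.3627e-5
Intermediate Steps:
K(T, Y) = 18*T
1/(73854 + K(-26, -15)) = 1/(73854 + 18*(-26)) = 1/(73854 - 468) = 1/73386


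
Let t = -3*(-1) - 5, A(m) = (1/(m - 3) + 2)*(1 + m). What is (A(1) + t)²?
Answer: 1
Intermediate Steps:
A(m) = (1 + m)*(2 + 1/(-3 + m)) (A(m) = (1/(-3 + m) + 2)*(1 + m) = (2 + 1/(-3 + m))*(1 + m) = (1 + m)*(2 + 1/(-3 + m)))
t = -2 (t = 3 - 5 = -2)
(A(1) + t)² = ((-5 - 3*1 + 2*1²)/(-3 + 1) - 2)² = ((-5 - 3 + 2*1)/(-2) - 2)² = (-(-5 - 3 + 2)/2 - 2)² = (-½*(-6) - 2)² = (3 - 2)² = 1² = 1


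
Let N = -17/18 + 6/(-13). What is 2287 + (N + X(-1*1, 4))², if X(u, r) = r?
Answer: 125595421/54756 ≈ 2293.7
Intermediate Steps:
N = -329/234 (N = -17*1/18 + 6*(-1/13) = -17/18 - 6/13 = -329/234 ≈ -1.4060)
2287 + (N + X(-1*1, 4))² = 2287 + (-329/234 + 4)² = 2287 + (607/234)² = 2287 + 368449/54756 = 125595421/54756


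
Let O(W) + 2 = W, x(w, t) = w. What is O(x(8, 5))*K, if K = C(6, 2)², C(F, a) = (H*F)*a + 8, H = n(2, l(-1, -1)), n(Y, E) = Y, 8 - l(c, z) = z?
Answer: 6144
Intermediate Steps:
l(c, z) = 8 - z
O(W) = -2 + W
H = 2
C(F, a) = 8 + 2*F*a (C(F, a) = (2*F)*a + 8 = 2*F*a + 8 = 8 + 2*F*a)
K = 1024 (K = (8 + 2*6*2)² = (8 + 24)² = 32² = 1024)
O(x(8, 5))*K = (-2 + 8)*1024 = 6*1024 = 6144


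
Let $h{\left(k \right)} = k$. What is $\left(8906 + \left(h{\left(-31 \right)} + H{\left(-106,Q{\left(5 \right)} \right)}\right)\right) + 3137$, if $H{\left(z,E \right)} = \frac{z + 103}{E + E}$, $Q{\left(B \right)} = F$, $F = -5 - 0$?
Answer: $\frac{120123}{10} \approx 12012.0$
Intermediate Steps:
$F = -5$ ($F = -5 + 0 = -5$)
$Q{\left(B \right)} = -5$
$H{\left(z,E \right)} = \frac{103 + z}{2 E}$
$\left(8906 + \left(h{\left(-31 \right)} + H{\left(-106,Q{\left(5 \right)} \right)}\right)\right) + 3137 = \left(8906 - \left(31 - \frac{103 - 106}{2 \left(-5\right)}\right)\right) + 3137 = \left(8906 - \left(31 + \frac{1}{10} \left(-3\right)\right)\right) + 3137 = \left(8906 + \left(-31 + \frac{3}{10}\right)\right) + 3137 = \left(8906 - \frac{307}{10}\right) + 3137 = \frac{88753}{10} + 3137 = \frac{120123}{10}$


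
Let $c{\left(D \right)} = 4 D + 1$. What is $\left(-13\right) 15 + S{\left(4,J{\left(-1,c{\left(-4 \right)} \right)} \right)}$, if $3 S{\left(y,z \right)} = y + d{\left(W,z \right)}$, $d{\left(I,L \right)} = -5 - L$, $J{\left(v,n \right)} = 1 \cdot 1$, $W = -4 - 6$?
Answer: $- \frac{587}{3} \approx -195.67$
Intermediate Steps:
$W = -10$ ($W = -4 - 6 = -10$)
$c{\left(D \right)} = 1 + 4 D$
$J{\left(v,n \right)} = 1$
$S{\left(y,z \right)} = - \frac{5}{3} - \frac{z}{3} + \frac{y}{3}$ ($S{\left(y,z \right)} = \frac{y - \left(5 + z\right)}{3} = \frac{-5 + y - z}{3} = - \frac{5}{3} - \frac{z}{3} + \frac{y}{3}$)
$\left(-13\right) 15 + S{\left(4,J{\left(-1,c{\left(-4 \right)} \right)} \right)} = \left(-13\right) 15 - \frac{2}{3} = -195 - \frac{2}{3} = - \frac{587}{3}$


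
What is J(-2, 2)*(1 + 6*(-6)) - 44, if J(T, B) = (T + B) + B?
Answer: -114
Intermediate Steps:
J(T, B) = T + 2*B (J(T, B) = (B + T) + B = T + 2*B)
J(-2, 2)*(1 + 6*(-6)) - 44 = (-2 + 2*2)*(1 + 6*(-6)) - 44 = (-2 + 4)*(1 - 36) - 44 = 2*(-35) - 44 = -70 - 44 = -114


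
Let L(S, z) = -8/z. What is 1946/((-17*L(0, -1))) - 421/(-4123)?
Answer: -3983051/280364 ≈ -14.207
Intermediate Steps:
1946/((-17*L(0, -1))) - 421/(-4123) = 1946/((-(-136)/(-1))) - 421/(-4123) = 1946/((-(-136)*(-1))) - 421*(-1/4123) = 1946/((-17*8)) + 421/4123 = 1946/(-136) + 421/4123 = 1946*(-1/136) + 421/4123 = -973/68 + 421/4123 = -3983051/280364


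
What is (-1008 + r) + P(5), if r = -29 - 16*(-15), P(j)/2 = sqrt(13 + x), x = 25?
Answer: -797 + 2*sqrt(38) ≈ -784.67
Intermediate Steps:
P(j) = 2*sqrt(38) (P(j) = 2*sqrt(13 + 25) = 2*sqrt(38))
r = 211 (r = -29 + 240 = 211)
(-1008 + r) + P(5) = (-1008 + 211) + 2*sqrt(38) = -797 + 2*sqrt(38)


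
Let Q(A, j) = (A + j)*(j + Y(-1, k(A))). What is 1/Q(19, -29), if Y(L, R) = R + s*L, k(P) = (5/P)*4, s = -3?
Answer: 19/4740 ≈ 0.0040084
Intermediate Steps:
k(P) = 20/P
Y(L, R) = R - 3*L
Q(A, j) = (A + j)*(3 + j + 20/A) (Q(A, j) = (A + j)*(j + (20/A - 3*(-1))) = (A + j)*(j + (20/A + 3)) = (A + j)*(j + (3 + 20/A)) = (A + j)*(3 + j + 20/A))
1/Q(19, -29) = 1/(20 + (-29)**2 + 3*19 + 3*(-29) + 19*(-29) + 20*(-29)/19) = 1/(20 + 841 + 57 - 87 - 551 + 20*(-29)*(1/19)) = 1/(20 + 841 + 57 - 87 - 551 - 580/19) = 1/(4740/19) = 19/4740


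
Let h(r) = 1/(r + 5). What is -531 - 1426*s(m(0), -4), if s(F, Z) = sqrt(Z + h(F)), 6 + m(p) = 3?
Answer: -531 - 713*I*sqrt(14) ≈ -531.0 - 2667.8*I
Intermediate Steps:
m(p) = -3 (m(p) = -6 + 3 = -3)
h(r) = 1/(5 + r)
s(F, Z) = sqrt(Z + 1/(5 + F))
-531 - 1426*s(m(0), -4) = -531 - 1426*sqrt(1 - 4*(5 - 3))/sqrt(5 - 3) = -531 - 1426*sqrt(2)*sqrt(1 - 4*2)/2 = -531 - 1426*sqrt(2)*sqrt(1 - 8)/2 = -531 - 1426*I*sqrt(14)/2 = -531 - 713*I*sqrt(14)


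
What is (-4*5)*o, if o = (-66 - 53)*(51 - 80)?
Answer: -69020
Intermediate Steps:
o = 3451 (o = -119*(-29) = 3451)
(-4*5)*o = -4*5*3451 = -20*3451 = -69020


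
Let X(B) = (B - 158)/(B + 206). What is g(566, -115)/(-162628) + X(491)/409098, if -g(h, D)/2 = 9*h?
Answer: 242089481721/3864330026014 ≈ 0.062647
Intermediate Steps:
g(h, D) = -18*h
X(B) = (-158 + B)/(206 + B)
g(566, -115)/(-162628) + X(491)/409098 = -18*566/(-162628) + ((-158 + 491)/(206 + 491))/409098 = -10188*(-1/162628) + (333/697)*(1/409098) = 2547/40657 + ((1/697)*333)*(1/409098) = 2547/40657 + (333/697)*(1/409098) = 2547/40657 + 111/95047102 = 242089481721/3864330026014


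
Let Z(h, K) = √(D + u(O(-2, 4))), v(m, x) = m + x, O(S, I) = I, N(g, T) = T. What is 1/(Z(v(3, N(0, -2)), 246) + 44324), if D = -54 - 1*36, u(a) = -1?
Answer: 6332/280659581 - I*√91/1964617067 ≈ 2.2561e-5 - 4.8556e-9*I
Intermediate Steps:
D = -90 (D = -54 - 36 = -90)
Z(h, K) = I*√91 (Z(h, K) = √(-90 - 1) = √(-91) = I*√91)
1/(Z(v(3, N(0, -2)), 246) + 44324) = 1/(I*√91 + 44324) = 1/(44324 + I*√91)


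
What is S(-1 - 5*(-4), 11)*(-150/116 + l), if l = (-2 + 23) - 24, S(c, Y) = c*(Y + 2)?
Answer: -61503/58 ≈ -1060.4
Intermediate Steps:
S(c, Y) = c*(2 + Y)
l = -3 (l = 21 - 24 = -3)
S(-1 - 5*(-4), 11)*(-150/116 + l) = ((-1 - 5*(-4))*(2 + 11))*(-150/116 - 3) = ((-1 + 20)*13)*(-150*1/116 - 3) = (19*13)*(-75/58 - 3) = 247*(-249/58) = -61503/58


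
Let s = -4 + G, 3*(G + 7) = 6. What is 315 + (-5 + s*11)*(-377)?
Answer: 39523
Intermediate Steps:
G = -5 (G = -7 + (1/3)*6 = -7 + 2 = -5)
s = -9 (s = -4 - 5 = -9)
315 + (-5 + s*11)*(-377) = 315 + (-5 - 9*11)*(-377) = 315 + (-5 - 99)*(-377) = 315 - 104*(-377) = 315 + 39208 = 39523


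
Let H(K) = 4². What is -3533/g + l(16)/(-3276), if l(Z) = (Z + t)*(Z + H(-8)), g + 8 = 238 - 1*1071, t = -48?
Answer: 3108823/688779 ≈ 4.5135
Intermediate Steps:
g = -841 (g = -8 + (238 - 1*1071) = -8 + (238 - 1071) = -8 - 833 = -841)
H(K) = 16
l(Z) = (-48 + Z)*(16 + Z) (l(Z) = (Z - 48)*(Z + 16) = (-48 + Z)*(16 + Z))
-3533/g + l(16)/(-3276) = -3533/(-841) + (-768 + 16² - 32*16)/(-3276) = -3533*(-1/841) + (-768 + 256 - 512)*(-1/3276) = 3533/841 - 1024*(-1/3276) = 3533/841 + 256/819 = 3108823/688779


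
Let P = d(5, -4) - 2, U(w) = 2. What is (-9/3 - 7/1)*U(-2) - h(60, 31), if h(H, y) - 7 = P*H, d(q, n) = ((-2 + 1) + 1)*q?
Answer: 93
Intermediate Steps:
d(q, n) = 0 (d(q, n) = (-1 + 1)*q = 0*q = 0)
P = -2 (P = 0 - 2 = -2)
h(H, y) = 7 - 2*H
(-9/3 - 7/1)*U(-2) - h(60, 31) = (-9/3 - 7/1)*2 - (7 - 2*60) = (-9*⅓ - 7*1)*2 - (7 - 120) = (-3 - 7)*2 - 1*(-113) = -10*2 + 113 = -20 + 113 = 93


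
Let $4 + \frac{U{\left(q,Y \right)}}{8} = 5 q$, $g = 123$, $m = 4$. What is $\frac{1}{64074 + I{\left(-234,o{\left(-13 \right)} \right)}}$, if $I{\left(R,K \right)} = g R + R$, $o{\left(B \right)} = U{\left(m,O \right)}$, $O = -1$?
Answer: $\frac{1}{35058} \approx 2.8524 \cdot 10^{-5}$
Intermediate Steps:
$U{\left(q,Y \right)} = -32 + 40 q$ ($U{\left(q,Y \right)} = -32 + 8 \cdot 5 q = -32 + 40 q$)
$o{\left(B \right)} = 128$ ($o{\left(B \right)} = -32 + 40 \cdot 4 = -32 + 160 = 128$)
$I{\left(R,K \right)} = 124 R$ ($I{\left(R,K \right)} = 123 R + R = 124 R$)
$\frac{1}{64074 + I{\left(-234,o{\left(-13 \right)} \right)}} = \frac{1}{64074 + 124 \left(-234\right)} = \frac{1}{64074 - 29016} = \frac{1}{35058}$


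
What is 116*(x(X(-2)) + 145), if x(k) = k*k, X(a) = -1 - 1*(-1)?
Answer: 16820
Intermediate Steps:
X(a) = 0 (X(a) = -1 + 1 = 0)
x(k) = k²
116*(x(X(-2)) + 145) = 116*(0² + 145) = 116*(0 + 145) = 116*145 = 16820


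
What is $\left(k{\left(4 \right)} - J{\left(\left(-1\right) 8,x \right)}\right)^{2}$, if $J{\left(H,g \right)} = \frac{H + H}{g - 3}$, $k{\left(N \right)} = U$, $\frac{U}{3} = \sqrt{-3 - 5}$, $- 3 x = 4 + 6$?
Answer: $- \frac{23688}{361} - \frac{576 i \sqrt{2}}{19} \approx -65.618 - 42.873 i$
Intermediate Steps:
$x = - \frac{10}{3}$ ($x = - \frac{4 + 6}{3} = \left(- \frac{1}{3}\right) 10 = - \frac{10}{3} \approx -3.3333$)
$U = 6 i \sqrt{2}$ ($U = 3 \sqrt{-3 - 5} = 3 \sqrt{-8} = 3 \cdot 2 i \sqrt{2} = 6 i \sqrt{2} \approx 8.4853 i$)
$k{\left(N \right)} = 6 i \sqrt{2}$
$J{\left(H,g \right)} = \frac{2 H}{-3 + g}$
$\left(k{\left(4 \right)} - J{\left(\left(-1\right) 8,x \right)}\right)^{2} = \left(6 i \sqrt{2} - \frac{2 \left(\left(-1\right) 8\right)}{-3 - \frac{10}{3}}\right)^{2} = \left(6 i \sqrt{2} - 2 \left(-8\right) \frac{1}{- \frac{19}{3}}\right)^{2} = \left(6 i \sqrt{2} - 2 \left(-8\right) \left(- \frac{3}{19}\right)\right)^{2} = \left(6 i \sqrt{2} - \frac{48}{19}\right)^{2} = \left(- \frac{48}{19} + 6 i \sqrt{2}\right)^{2}$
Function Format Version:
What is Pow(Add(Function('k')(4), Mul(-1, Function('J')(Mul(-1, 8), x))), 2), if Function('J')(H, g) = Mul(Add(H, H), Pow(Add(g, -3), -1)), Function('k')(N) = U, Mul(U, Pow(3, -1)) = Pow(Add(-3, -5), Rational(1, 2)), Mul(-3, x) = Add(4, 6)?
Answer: Add(Rational(-23688, 361), Mul(Rational(-576, 19), I, Pow(2, Rational(1, 2)))) ≈ Add(-65.618, Mul(-42.873, I))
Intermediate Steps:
x = Rational(-10, 3) (x = Mul(Rational(-1, 3), Add(4, 6)) = Mul(Rational(-1, 3), 10) = Rational(-10, 3) ≈ -3.3333)
U = Mul(6, I, Pow(2, Rational(1, 2))) (U = Mul(3, Pow(Add(-3, -5), Rational(1, 2))) = Mul(3, Pow(-8, Rational(1, 2))) = Mul(3, Mul(2, I, Pow(2, Rational(1, 2)))) = Mul(6, I, Pow(2, Rational(1, 2))) ≈ Mul(8.4853, I))
Function('k')(N) = Mul(6, I, Pow(2, Rational(1, 2)))
Function('J')(H, g) = Mul(2, H, Pow(Add(-3, g), -1)) (Function('J')(H, g) = Mul(Mul(2, H), Pow(Add(-3, g), -1)) = Mul(2, H, Pow(Add(-3, g), -1)))
Pow(Add(Function('k')(4), Mul(-1, Function('J')(Mul(-1, 8), x))), 2) = Pow(Add(Mul(6, I, Pow(2, Rational(1, 2))), Mul(-1, Mul(2, Mul(-1, 8), Pow(Add(-3, Rational(-10, 3)), -1)))), 2) = Pow(Add(Mul(6, I, Pow(2, Rational(1, 2))), Mul(-1, Mul(2, -8, Pow(Rational(-19, 3), -1)))), 2) = Pow(Add(Mul(6, I, Pow(2, Rational(1, 2))), Mul(-1, Mul(2, -8, Rational(-3, 19)))), 2) = Pow(Add(Mul(6, I, Pow(2, Rational(1, 2))), Mul(-1, Rational(48, 19))), 2) = Pow(Add(Mul(6, I, Pow(2, Rational(1, 2))), Rational(-48, 19)), 2) = Pow(Add(Rational(-48, 19), Mul(6, I, Pow(2, Rational(1, 2)))), 2)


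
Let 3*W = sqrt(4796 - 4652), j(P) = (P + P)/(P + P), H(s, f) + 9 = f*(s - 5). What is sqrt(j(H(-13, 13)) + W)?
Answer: sqrt(5) ≈ 2.2361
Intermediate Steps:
H(s, f) = -9 + f*(-5 + s) (H(s, f) = -9 + f*(s - 5) = -9 + f*(-5 + s))
j(P) = 1 (j(P) = (2*P)/((2*P)) = (2*P)*(1/(2*P)) = 1)
W = 4 (W = sqrt(4796 - 4652)/3 = sqrt(144)/3 = (1/3)*12 = 4)
sqrt(j(H(-13, 13)) + W) = sqrt(1 + 4) = sqrt(5)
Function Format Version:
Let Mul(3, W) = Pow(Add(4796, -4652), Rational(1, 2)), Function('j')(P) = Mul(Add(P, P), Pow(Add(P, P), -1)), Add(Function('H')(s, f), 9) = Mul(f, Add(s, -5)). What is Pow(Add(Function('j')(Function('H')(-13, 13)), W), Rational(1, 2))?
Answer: Pow(5, Rational(1, 2)) ≈ 2.2361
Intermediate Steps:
Function('H')(s, f) = Add(-9, Mul(f, Add(-5, s))) (Function('H')(s, f) = Add(-9, Mul(f, Add(s, -5))) = Add(-9, Mul(f, Add(-5, s))))
Function('j')(P) = 1 (Function('j')(P) = Mul(Mul(2, P), Pow(Mul(2, P), -1)) = Mul(Mul(2, P), Mul(Rational(1, 2), Pow(P, -1))) = 1)
W = 4 (W = Mul(Rational(1, 3), Pow(Add(4796, -4652), Rational(1, 2))) = Mul(Rational(1, 3), Pow(144, Rational(1, 2))) = Mul(Rational(1, 3), 12) = 4)
Pow(Add(Function('j')(Function('H')(-13, 13)), W), Rational(1, 2)) = Pow(Add(1, 4), Rational(1, 2)) = Pow(5, Rational(1, 2))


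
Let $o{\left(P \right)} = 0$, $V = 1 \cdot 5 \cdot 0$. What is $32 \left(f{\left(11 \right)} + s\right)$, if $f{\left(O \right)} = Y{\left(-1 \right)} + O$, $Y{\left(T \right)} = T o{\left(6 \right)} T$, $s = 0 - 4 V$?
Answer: $352$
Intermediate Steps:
$V = 0$ ($V = 5 \cdot 0 = 0$)
$s = 0$ ($s = 0 - 0 = 0 + 0 = 0$)
$Y{\left(T \right)} = 0$ ($Y{\left(T \right)} = T 0 T = 0 T = 0$)
$f{\left(O \right)} = O$ ($f{\left(O \right)} = 0 + O = O$)
$32 \left(f{\left(11 \right)} + s\right) = 32 \left(11 + 0\right) = 32 \cdot 11 = 352$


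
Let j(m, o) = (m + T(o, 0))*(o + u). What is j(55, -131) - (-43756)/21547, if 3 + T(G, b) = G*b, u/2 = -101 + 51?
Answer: -258778808/21547 ≈ -12010.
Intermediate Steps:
u = -100 (u = 2*(-101 + 51) = 2*(-50) = -100)
T(G, b) = -3 + G*b
j(m, o) = (-100 + o)*(-3 + m) (j(m, o) = (m + (-3 + o*0))*(o - 100) = (m + (-3 + 0))*(-100 + o) = (m - 3)*(-100 + o) = (-3 + m)*(-100 + o) = (-100 + o)*(-3 + m))
j(55, -131) - (-43756)/21547 = (300 - 100*55 - 3*(-131) + 55*(-131)) - (-43756)/21547 = (300 - 5500 + 393 - 7205) - (-43756)/21547 = -12012 - 1*(-43756/21547) = -12012 + 43756/21547 = -258778808/21547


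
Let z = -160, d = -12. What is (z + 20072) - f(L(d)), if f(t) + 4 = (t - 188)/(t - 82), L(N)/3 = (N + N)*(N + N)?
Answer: 16390098/823 ≈ 19915.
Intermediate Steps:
L(N) = 12*N² (L(N) = 3*((N + N)*(N + N)) = 3*((2*N)*(2*N)) = 3*(4*N²) = 12*N²)
f(t) = -4 + (-188 + t)/(-82 + t) (f(t) = -4 + (t - 188)/(t - 82) = -4 + (-188 + t)/(-82 + t))
(z + 20072) - f(L(d)) = (-160 + 20072) - (140 - 36*(-12)²)/(-82 + 12*(-12)²) = 19912 - (140 - 36*144)/(-82 + 12*144) = 19912 - (140 - 3*1728)/(-82 + 1728) = 19912 - (140 - 5184)/1646 = 19912 - (-5044)/1646 = 19912 - 1*(-2522/823) = 19912 + 2522/823 = 16390098/823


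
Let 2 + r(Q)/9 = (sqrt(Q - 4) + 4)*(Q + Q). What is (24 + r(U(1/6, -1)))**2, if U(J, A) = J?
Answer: (36 + I*sqrt(138))**2/4 ≈ 289.5 + 211.45*I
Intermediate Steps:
r(Q) = -18 + 18*Q*(4 + sqrt(-4 + Q)) (r(Q) = -18 + 9*((sqrt(Q - 4) + 4)*(Q + Q)) = -18 + 9*((sqrt(-4 + Q) + 4)*(2*Q)) = -18 + 9*((4 + sqrt(-4 + Q))*(2*Q)) = -18 + 9*(2*Q*(4 + sqrt(-4 + Q))) = -18 + 18*Q*(4 + sqrt(-4 + Q)))
(24 + r(U(1/6, -1)))**2 = (24 + (-18 + 72/6 + 18*sqrt(-4 + 1/6)/6))**2 = (24 + (-18 + 72*(1/6) + 18*(1/6)*sqrt(-4 + 1/6)))**2 = (24 + (-18 + 12 + 18*(1/6)*sqrt(-23/6)))**2 = (24 + (-18 + 12 + 18*(1/6)*(I*sqrt(138)/6)))**2 = (24 + (-18 + 12 + I*sqrt(138)/2))**2 = (24 + (-6 + I*sqrt(138)/2))**2 = (18 + I*sqrt(138)/2)**2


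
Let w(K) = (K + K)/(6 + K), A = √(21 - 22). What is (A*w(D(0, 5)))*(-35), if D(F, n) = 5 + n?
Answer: -175*I/4 ≈ -43.75*I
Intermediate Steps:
A = I (A = √(-1) = I ≈ 1.0*I)
w(K) = 2*K/(6 + K) (w(K) = (2*K)/(6 + K) = 2*K/(6 + K))
(A*w(D(0, 5)))*(-35) = (I*(2*(5 + 5)/(6 + (5 + 5))))*(-35) = (I*(2*10/(6 + 10)))*(-35) = (I*(2*10/16))*(-35) = (I*(2*10*(1/16)))*(-35) = (I*(5/4))*(-35) = (5*I/4)*(-35) = -175*I/4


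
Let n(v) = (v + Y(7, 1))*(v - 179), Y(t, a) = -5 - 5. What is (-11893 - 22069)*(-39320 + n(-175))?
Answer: -888785540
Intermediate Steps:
Y(t, a) = -10
n(v) = (-179 + v)*(-10 + v) (n(v) = (v - 10)*(v - 179) = (-10 + v)*(-179 + v) = (-179 + v)*(-10 + v))
(-11893 - 22069)*(-39320 + n(-175)) = (-11893 - 22069)*(-39320 + (1790 + (-175)² - 189*(-175))) = -33962*(-39320 + (1790 + 30625 + 33075)) = -33962*(-39320 + 65490) = -33962*26170 = -888785540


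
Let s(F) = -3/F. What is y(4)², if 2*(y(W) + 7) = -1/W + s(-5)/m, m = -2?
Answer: 84681/1600 ≈ 52.926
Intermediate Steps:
y(W) = -143/20 - 1/(2*W) (y(W) = -7 + (-1/W - 3/(-5)/(-2))/2 = -7 + (-1/W - 3*(-⅕)*(-½))/2 = -7 + (-1/W + (⅗)*(-½))/2 = -7 + (-1/W - 3/10)/2 = -7 + (-3/10 - 1/W)/2 = -7 + (-3/20 - 1/(2*W)) = -143/20 - 1/(2*W))
y(4)² = ((1/20)*(-10 - 143*4)/4)² = ((1/20)*(¼)*(-10 - 572))² = ((1/20)*(¼)*(-582))² = (-291/40)² = 84681/1600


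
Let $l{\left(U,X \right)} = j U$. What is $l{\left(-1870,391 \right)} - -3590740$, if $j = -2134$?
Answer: $7581320$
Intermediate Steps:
$l{\left(U,X \right)} = - 2134 U$
$l{\left(-1870,391 \right)} - -3590740 = \left(-2134\right) \left(-1870\right) - -3590740 = 3990580 + 3590740 = 7581320$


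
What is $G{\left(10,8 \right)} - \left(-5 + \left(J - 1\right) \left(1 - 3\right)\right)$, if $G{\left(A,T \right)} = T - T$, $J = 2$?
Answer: $7$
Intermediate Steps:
$G{\left(A,T \right)} = 0$
$G{\left(10,8 \right)} - \left(-5 + \left(J - 1\right) \left(1 - 3\right)\right) = 0 - \left(-5 + \left(2 - 1\right) \left(1 - 3\right)\right) = 0 - \left(-5 + \left(2 - 1\right) \left(-2\right)\right) = 0 - \left(-5 + 1 \left(-2\right)\right) = 0 - \left(-5 - 2\right) = 0 - -7 = 0 + 7 = 7$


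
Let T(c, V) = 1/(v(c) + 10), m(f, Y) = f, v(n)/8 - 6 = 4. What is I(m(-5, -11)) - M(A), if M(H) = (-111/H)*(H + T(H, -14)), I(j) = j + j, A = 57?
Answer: 172747/1710 ≈ 101.02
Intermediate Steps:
v(n) = 80 (v(n) = 48 + 8*4 = 48 + 32 = 80)
T(c, V) = 1/90 (T(c, V) = 1/(80 + 10) = 1/90)
I(j) = 2*j
M(H) = -111*(1/90 + H)/H (M(H) = (-111/H)*(H + 1/90) = (-111/H)*(1/90 + H) = -111*(1/90 + H)/H)
I(m(-5, -11)) - M(A) = 2*(-5) - (-111 - 37/30/57) = -10 - (-111 - 37/30*1/57) = -10 - (-111 - 37/1710) = -10 - 1*(-189847/1710) = -10 + 189847/1710 = 172747/1710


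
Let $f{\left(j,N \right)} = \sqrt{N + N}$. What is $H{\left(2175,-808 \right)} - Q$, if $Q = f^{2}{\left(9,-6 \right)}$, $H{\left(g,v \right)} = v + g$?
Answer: $1379$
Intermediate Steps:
$H{\left(g,v \right)} = g + v$
$f{\left(j,N \right)} = \sqrt{2} \sqrt{N}$ ($f{\left(j,N \right)} = \sqrt{2 N} = \sqrt{2} \sqrt{N}$)
$Q = -12$ ($Q = \left(\sqrt{2} \sqrt{-6}\right)^{2} = \left(\sqrt{2} i \sqrt{6}\right)^{2} = \left(2 i \sqrt{3}\right)^{2} = -12$)
$H{\left(2175,-808 \right)} - Q = \left(2175 - 808\right) - -12 = 1367 + 12 = 1379$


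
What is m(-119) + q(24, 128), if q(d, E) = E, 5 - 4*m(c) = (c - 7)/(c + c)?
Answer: 2195/17 ≈ 129.12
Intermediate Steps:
m(c) = 5/4 - (-7 + c)/(8*c) (m(c) = 5/4 - (c - 7)/(4*(c + c)) = 5/4 - (-7 + c)/(4*(2*c)) = 5/4 - (-7 + c)*1/(2*c)/4 = 5/4 - (-7 + c)/(8*c))
m(-119) + q(24, 128) = (⅛)*(7 + 9*(-119))/(-119) + 128 = (⅛)*(-1/119)*(7 - 1071) + 128 = (⅛)*(-1/119)*(-1064) + 128 = 19/17 + 128 = 2195/17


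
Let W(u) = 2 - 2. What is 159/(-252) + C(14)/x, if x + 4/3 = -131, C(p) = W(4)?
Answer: -53/84 ≈ -0.63095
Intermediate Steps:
W(u) = 0
C(p) = 0
x = -397/3 (x = -4/3 - 131 = -397/3 ≈ -132.33)
159/(-252) + C(14)/x = 159/(-252) + 0/(-397/3) = 159*(-1/252) + 0*(-3/397) = -53/84 + 0 = -53/84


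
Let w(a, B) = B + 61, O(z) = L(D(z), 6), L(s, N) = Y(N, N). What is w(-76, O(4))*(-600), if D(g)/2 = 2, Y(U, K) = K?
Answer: -40200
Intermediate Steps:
D(g) = 4 (D(g) = 2*2 = 4)
L(s, N) = N
O(z) = 6
w(a, B) = 61 + B
w(-76, O(4))*(-600) = (61 + 6)*(-600) = 67*(-600) = -40200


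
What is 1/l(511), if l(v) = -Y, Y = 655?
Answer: -1/655 ≈ -0.0015267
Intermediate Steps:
l(v) = -655 (l(v) = -1*655 = -655)
1/l(511) = 1/(-655) = -1/655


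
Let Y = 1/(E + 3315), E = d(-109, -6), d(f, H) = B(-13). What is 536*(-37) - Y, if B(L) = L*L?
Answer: -69094689/3484 ≈ -19832.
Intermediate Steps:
B(L) = L²
d(f, H) = 169 (d(f, H) = (-13)² = 169)
E = 169
Y = 1/3484 (Y = 1/(169 + 3315) = 1/3484 ≈ 0.00028703)
536*(-37) - Y = 536*(-37) - 1*1/3484 = -19832 - 1/3484 = -69094689/3484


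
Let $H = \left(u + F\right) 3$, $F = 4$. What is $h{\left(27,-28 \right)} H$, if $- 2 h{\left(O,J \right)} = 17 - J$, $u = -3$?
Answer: $- \frac{135}{2} \approx -67.5$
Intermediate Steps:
$h{\left(O,J \right)} = - \frac{17}{2} + \frac{J}{2}$ ($h{\left(O,J \right)} = - \frac{17 - J}{2} = - \frac{17}{2} + \frac{J}{2}$)
$H = 3$ ($H = \left(-3 + 4\right) 3 = 1 \cdot 3 = 3$)
$h{\left(27,-28 \right)} H = \left(- \frac{17}{2} + \frac{1}{2} \left(-28\right)\right) 3 = \left(- \frac{17}{2} - 14\right) 3 = \left(- \frac{45}{2}\right) 3 = - \frac{135}{2}$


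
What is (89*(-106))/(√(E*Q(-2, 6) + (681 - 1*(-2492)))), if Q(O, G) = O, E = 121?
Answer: -9434*√2931/2931 ≈ -174.26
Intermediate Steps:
(89*(-106))/(√(E*Q(-2, 6) + (681 - 1*(-2492)))) = (89*(-106))/(√(121*(-2) + (681 - 1*(-2492)))) = -9434/√(-242 + (681 + 2492)) = -9434/√(-242 + 3173) = -9434*√2931/2931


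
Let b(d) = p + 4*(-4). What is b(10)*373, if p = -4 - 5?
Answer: -9325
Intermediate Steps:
p = -9
b(d) = -25 (b(d) = -9 + 4*(-4) = -9 - 16 = -25)
b(10)*373 = -25*373 = -9325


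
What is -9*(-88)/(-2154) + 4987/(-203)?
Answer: -1817129/72877 ≈ -24.934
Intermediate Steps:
-9*(-88)/(-2154) + 4987/(-203) = 792*(-1/2154) + 4987*(-1/203) = -132/359 - 4987/203 = -1817129/72877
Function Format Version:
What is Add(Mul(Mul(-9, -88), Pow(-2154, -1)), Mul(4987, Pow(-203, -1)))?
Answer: Rational(-1817129, 72877) ≈ -24.934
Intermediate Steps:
Add(Mul(Mul(-9, -88), Pow(-2154, -1)), Mul(4987, Pow(-203, -1))) = Add(Mul(792, Rational(-1, 2154)), Mul(4987, Rational(-1, 203))) = Add(Rational(-132, 359), Rational(-4987, 203)) = Rational(-1817129, 72877)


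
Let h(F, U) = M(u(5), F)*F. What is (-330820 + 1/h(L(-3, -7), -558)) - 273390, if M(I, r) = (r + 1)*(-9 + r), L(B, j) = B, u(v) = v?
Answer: -43503121/72 ≈ -6.0421e+5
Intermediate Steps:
M(I, r) = (1 + r)*(-9 + r)
h(F, U) = F*(-9 + F² - 8*F) (h(F, U) = (-9 + F² - 8*F)*F = F*(-9 + F² - 8*F))
(-330820 + 1/h(L(-3, -7), -558)) - 273390 = (-330820 + 1/(-3*(-9 + (-3)² - 8*(-3)))) - 273390 = (-330820 + 1/(-3*(-9 + 9 + 24))) - 273390 = (-330820 + 1/(-3*24)) - 273390 = (-330820 + 1/(-72)) - 273390 = (-330820 - 1/72) - 273390 = -23819041/72 - 273390 = -43503121/72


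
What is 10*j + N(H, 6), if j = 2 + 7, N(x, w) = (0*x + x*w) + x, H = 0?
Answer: 90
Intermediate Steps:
N(x, w) = x + w*x (N(x, w) = (0 + w*x) + x = w*x + x = x + w*x)
j = 9
10*j + N(H, 6) = 10*9 + 0*(1 + 6) = 90 + 0*7 = 90 + 0 = 90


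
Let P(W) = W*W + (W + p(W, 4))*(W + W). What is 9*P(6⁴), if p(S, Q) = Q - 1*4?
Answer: 45349632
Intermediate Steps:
p(S, Q) = -4 + Q (p(S, Q) = Q - 4 = -4 + Q)
P(W) = 3*W² (P(W) = W*W + (W + (-4 + 4))*(W + W) = W² + (W + 0)*(2*W) = W² + W*(2*W) = W² + 2*W² = 3*W²)
9*P(6⁴) = 9*(3*(6⁴)²) = 9*(3*1296²) = 9*(3*1679616) = 9*5038848 = 45349632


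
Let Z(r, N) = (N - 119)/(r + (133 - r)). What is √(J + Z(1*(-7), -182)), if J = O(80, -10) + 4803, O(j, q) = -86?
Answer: 2*√425505/19 ≈ 68.664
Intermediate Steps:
J = 4717 (J = -86 + 4803 = 4717)
Z(r, N) = -17/19 + N/133 (Z(r, N) = (-119 + N)/133 = (-119 + N)*(1/133) = -17/19 + N/133)
√(J + Z(1*(-7), -182)) = √(4717 + (-17/19 + (1/133)*(-182))) = √(4717 + (-17/19 - 26/19)) = √(4717 - 43/19) = √(89580/19) = 2*√425505/19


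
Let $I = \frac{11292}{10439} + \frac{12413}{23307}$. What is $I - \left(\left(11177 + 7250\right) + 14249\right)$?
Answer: $- \frac{7949735972597}{243301773} \approx -32674.0$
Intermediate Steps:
$I = \frac{392761951}{243301773}$ ($I = 11292 \cdot \frac{1}{10439} + 12413 \cdot \frac{1}{23307} = \frac{11292}{10439} + \frac{12413}{23307} = \frac{392761951}{243301773} \approx 1.6143$)
$I - \left(\left(11177 + 7250\right) + 14249\right) = \frac{392761951}{243301773} - \left(\left(11177 + 7250\right) + 14249\right) = \frac{392761951}{243301773} - \left(18427 + 14249\right) = \frac{392761951}{243301773} - 32676 = - \frac{7949735972597}{243301773}$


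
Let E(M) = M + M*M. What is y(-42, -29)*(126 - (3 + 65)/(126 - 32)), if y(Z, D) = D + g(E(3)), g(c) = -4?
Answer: -194304/47 ≈ -4134.1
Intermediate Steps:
E(M) = M + M²
y(Z, D) = -4 + D (y(Z, D) = D - 4 = -4 + D)
y(-42, -29)*(126 - (3 + 65)/(126 - 32)) = (-4 - 29)*(126 - (3 + 65)/(126 - 32)) = -33*(126 - 68/94) = -33*(126 - 1*34/47) = -33*(126 - 34/47) = -33*5888/47 = -194304/47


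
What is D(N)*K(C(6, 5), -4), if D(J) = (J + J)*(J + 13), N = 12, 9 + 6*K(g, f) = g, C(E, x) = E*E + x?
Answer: 3200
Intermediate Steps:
C(E, x) = x + E² (C(E, x) = E² + x = x + E²)
K(g, f) = -3/2 + g/6
D(J) = 2*J*(13 + J) (D(J) = (2*J)*(13 + J) = 2*J*(13 + J))
D(N)*K(C(6, 5), -4) = (2*12*(13 + 12))*(-3/2 + (5 + 6²)/6) = (2*12*25)*(-3/2 + (5 + 36)/6) = 600*(-3/2 + (⅙)*41) = 600*(-3/2 + 41/6) = 600*(16/3) = 3200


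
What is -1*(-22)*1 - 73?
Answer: -51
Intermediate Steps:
-1*(-22)*1 - 73 = 22*1 - 73 = 22 - 73 = -51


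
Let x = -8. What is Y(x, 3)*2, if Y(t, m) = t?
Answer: -16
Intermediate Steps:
Y(x, 3)*2 = -8*2 = -16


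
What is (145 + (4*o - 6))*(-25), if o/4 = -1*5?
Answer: -1475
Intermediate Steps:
o = -20 (o = 4*(-1*5) = 4*(-5) = -20)
(145 + (4*o - 6))*(-25) = (145 + (4*(-20) - 6))*(-25) = (145 + (-80 - 6))*(-25) = (145 - 86)*(-25) = 59*(-25) = -1475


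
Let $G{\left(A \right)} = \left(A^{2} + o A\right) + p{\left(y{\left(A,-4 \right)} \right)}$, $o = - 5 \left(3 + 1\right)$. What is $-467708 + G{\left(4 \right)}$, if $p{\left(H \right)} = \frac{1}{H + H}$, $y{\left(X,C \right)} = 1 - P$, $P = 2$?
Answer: $- \frac{935545}{2} \approx -4.6777 \cdot 10^{5}$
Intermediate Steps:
$y{\left(X,C \right)} = -1$ ($y{\left(X,C \right)} = 1 - 2 = -1$)
$p{\left(H \right)} = \frac{1}{2 H}$
$o = -20$ ($o = \left(-5\right) 4 = -20$)
$G{\left(A \right)} = - \frac{1}{2} + A^{2} - 20 A$ ($G{\left(A \right)} = \left(A^{2} - 20 A\right) + \frac{1}{2 \left(-1\right)} = \left(A^{2} - 20 A\right) + \frac{1}{2} \left(-1\right) = \left(A^{2} - 20 A\right) - \frac{1}{2} = - \frac{1}{2} + A^{2} - 20 A$)
$-467708 + G{\left(4 \right)} = -467708 - \left(\frac{161}{2} - 16\right) = -467708 - \frac{129}{2} = - \frac{935545}{2}$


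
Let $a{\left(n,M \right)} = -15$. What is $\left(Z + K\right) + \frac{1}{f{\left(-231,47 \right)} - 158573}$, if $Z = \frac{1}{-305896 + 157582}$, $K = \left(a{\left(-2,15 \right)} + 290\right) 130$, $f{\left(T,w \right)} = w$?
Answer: $\frac{70045049942180}{1959302097} \approx 35750.0$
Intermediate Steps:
$K = 35750$ ($K = \left(-15 + 290\right) 130 = 275 \cdot 130 = 35750$)
$Z = - \frac{1}{148314}$ ($Z = \frac{1}{-148314} = - \frac{1}{148314} \approx -6.7425 \cdot 10^{-6}$)
$\left(Z + K\right) + \frac{1}{f{\left(-231,47 \right)} - 158573} = \left(- \frac{1}{148314} + 35750\right) + \frac{1}{47 - 158573} = \frac{5302225499}{148314} + \frac{1}{-158526} = \frac{5302225499}{148314} - \frac{1}{158526} = \frac{70045049942180}{1959302097}$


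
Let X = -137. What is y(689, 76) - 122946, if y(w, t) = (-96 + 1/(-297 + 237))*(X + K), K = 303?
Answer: -4166543/30 ≈ -1.3888e+5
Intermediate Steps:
y(w, t) = -478163/30 (y(w, t) = (-96 + 1/(-297 + 237))*(-137 + 303) = (-96 + 1/(-60))*166 = (-96 - 1/60)*166 = -5761/60*166 = -478163/30)
y(689, 76) - 122946 = -478163/30 - 122946 = -4166543/30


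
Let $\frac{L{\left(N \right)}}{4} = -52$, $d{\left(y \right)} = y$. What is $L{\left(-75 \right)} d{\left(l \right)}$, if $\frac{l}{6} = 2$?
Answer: $-2496$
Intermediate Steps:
$l = 12$ ($l = 6 \cdot 2 = 12$)
$L{\left(N \right)} = -208$ ($L{\left(N \right)} = 4 \left(-52\right) = -208$)
$L{\left(-75 \right)} d{\left(l \right)} = \left(-208\right) 12 = -2496$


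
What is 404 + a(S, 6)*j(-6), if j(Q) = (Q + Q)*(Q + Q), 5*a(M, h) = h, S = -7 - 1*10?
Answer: 2884/5 ≈ 576.80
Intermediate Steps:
S = -17 (S = -7 - 10 = -17)
a(M, h) = h/5
j(Q) = 4*Q**2 (j(Q) = (2*Q)*(2*Q) = 4*Q**2)
404 + a(S, 6)*j(-6) = 404 + ((1/5)*6)*(4*(-6)**2) = 404 + 6*(4*36)/5 = 404 + (6/5)*144 = 404 + 864/5 = 2884/5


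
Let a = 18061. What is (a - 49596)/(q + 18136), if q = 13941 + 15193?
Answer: -6307/9454 ≈ -0.66712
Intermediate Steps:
q = 29134
(a - 49596)/(q + 18136) = (18061 - 49596)/(29134 + 18136) = -31535/47270 = -31535*1/47270 = -6307/9454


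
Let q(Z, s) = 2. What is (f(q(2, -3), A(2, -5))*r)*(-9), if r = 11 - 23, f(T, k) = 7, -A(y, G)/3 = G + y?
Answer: 756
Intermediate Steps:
A(y, G) = -3*G - 3*y (A(y, G) = -3*(G + y) = -3*G - 3*y)
r = -12
(f(q(2, -3), A(2, -5))*r)*(-9) = (7*(-12))*(-9) = -84*(-9) = 756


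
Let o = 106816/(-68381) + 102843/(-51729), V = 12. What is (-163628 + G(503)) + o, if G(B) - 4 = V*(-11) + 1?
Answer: -193086655681514/1179093583 ≈ -1.6376e+5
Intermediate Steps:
G(B) = -127 (G(B) = 4 + (12*(-11) + 1) = 4 + (-132 + 1) = 4 - 131 = -127)
o = -4185997349/1179093583 (o = 106816*(-1/68381) + 102843*(-1/51729) = -106816/68381 - 34281/17243 = -4185997349/1179093583 ≈ -3.5502)
(-163628 + G(503)) + o = (-163628 - 127) - 4185997349/1179093583 = -163755 - 4185997349/1179093583 = -193086655681514/1179093583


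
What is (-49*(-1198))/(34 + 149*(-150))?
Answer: -4193/1594 ≈ -2.6305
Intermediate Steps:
(-49*(-1198))/(34 + 149*(-150)) = 58702/(34 - 22350) = 58702/(-22316) = 58702*(-1/22316) = -4193/1594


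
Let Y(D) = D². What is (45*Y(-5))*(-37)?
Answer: -41625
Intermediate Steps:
(45*Y(-5))*(-37) = (45*(-5)²)*(-37) = (45*25)*(-37) = 1125*(-37) = -41625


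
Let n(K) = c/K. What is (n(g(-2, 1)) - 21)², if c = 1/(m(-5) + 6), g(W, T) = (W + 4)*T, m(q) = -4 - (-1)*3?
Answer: 43681/100 ≈ 436.81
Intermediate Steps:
m(q) = -1 (m(q) = -4 - 1*(-3) = -4 + 3 = -1)
g(W, T) = T*(4 + W) (g(W, T) = (4 + W)*T = T*(4 + W))
c = ⅕ (c = 1/(-1 + 6) = 1/5 = ⅕ ≈ 0.20000)
n(K) = 1/(5*K)
(n(g(-2, 1)) - 21)² = (1/(5*((1*(4 - 2)))) - 21)² = (1/(5*((1*2))) - 21)² = ((⅕)/2 - 21)² = ((⅕)*(½) - 21)² = (⅒ - 21)² = (-209/10)² = 43681/100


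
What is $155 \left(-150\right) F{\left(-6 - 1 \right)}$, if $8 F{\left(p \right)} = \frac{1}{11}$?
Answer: $- \frac{11625}{44} \approx -264.2$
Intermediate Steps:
$F{\left(p \right)} = \frac{1}{88}$ ($F{\left(p \right)} = \frac{1}{8 \cdot 11} = \frac{1}{8} \cdot \frac{1}{11} = \frac{1}{88}$)
$155 \left(-150\right) F{\left(-6 - 1 \right)} = 155 \left(-150\right) \frac{1}{88} = \left(-23250\right) \frac{1}{88} = - \frac{11625}{44}$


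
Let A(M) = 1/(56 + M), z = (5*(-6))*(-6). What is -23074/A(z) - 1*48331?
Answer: -5493795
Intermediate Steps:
z = 180 (z = -30*(-6) = 180)
-23074/A(z) - 1*48331 = -23074/(1/(56 + 180)) - 1*48331 = -23074/(1/236) - 48331 = -23074/1/236 - 48331 = -23074*236 - 48331 = -5445464 - 48331 = -5493795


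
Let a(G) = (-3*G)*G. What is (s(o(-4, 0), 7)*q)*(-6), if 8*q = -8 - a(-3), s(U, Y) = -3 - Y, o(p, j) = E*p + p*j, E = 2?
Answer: 285/2 ≈ 142.50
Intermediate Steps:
o(p, j) = 2*p + j*p (o(p, j) = 2*p + p*j = 2*p + j*p)
a(G) = -3*G**2
q = 19/8 (q = (-8 - (-3)*(-3)**2)/8 = (-8 - (-3)*9)/8 = (-8 - 1*(-27))/8 = (-8 + 27)/8 = (1/8)*19 = 19/8 ≈ 2.3750)
(s(o(-4, 0), 7)*q)*(-6) = ((-3 - 1*7)*(19/8))*(-6) = ((-3 - 7)*(19/8))*(-6) = -10*19/8*(-6) = -95/4*(-6) = 285/2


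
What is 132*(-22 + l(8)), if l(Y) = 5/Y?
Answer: -5643/2 ≈ -2821.5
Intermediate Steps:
132*(-22 + l(8)) = 132*(-22 + 5/8) = 132*(-171/8) = -5643/2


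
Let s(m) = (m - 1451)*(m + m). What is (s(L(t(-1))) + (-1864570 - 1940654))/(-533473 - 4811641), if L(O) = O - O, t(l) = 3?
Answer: 1902612/2672557 ≈ 0.71191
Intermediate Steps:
L(O) = 0
s(m) = 2*m*(-1451 + m) (s(m) = (-1451 + m)*(2*m) = 2*m*(-1451 + m))
(s(L(t(-1))) + (-1864570 - 1940654))/(-533473 - 4811641) = (2*0*(-1451 + 0) + (-1864570 - 1940654))/(-533473 - 4811641) = (2*0*(-1451) - 3805224)/(-5345114) = (0 - 3805224)*(-1/5345114) = -3805224*(-1/5345114) = 1902612/2672557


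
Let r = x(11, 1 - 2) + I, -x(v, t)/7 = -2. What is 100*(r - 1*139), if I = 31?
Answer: -9400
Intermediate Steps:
x(v, t) = 14 (x(v, t) = -7*(-2) = 14)
r = 45 (r = 14 + 31 = 45)
100*(r - 1*139) = 100*(45 - 1*139) = 100*(45 - 139) = 100*(-94) = -9400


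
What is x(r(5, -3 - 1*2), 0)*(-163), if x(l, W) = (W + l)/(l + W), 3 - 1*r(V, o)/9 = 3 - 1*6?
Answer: -163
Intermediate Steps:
r(V, o) = 54 (r(V, o) = 27 - 9*(3 - 1*6) = 27 - 9*(3 - 6) = 27 - 9*(-3) = 27 + 27 = 54)
x(l, W) = 1 (x(l, W) = (W + l)/(W + l) = 1)
x(r(5, -3 - 1*2), 0)*(-163) = 1*(-163) = -163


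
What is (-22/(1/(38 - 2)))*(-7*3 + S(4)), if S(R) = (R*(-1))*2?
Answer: 22968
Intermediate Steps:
S(R) = -2*R (S(R) = -R*2 = -2*R)
(-22/(1/(38 - 2)))*(-7*3 + S(4)) = (-22/(1/(38 - 2)))*(-7*3 - 2*4) = (-22/(1/36))*(-21 - 8) = -22/1/36*(-29) = -22*36*(-29) = -792*(-29) = 22968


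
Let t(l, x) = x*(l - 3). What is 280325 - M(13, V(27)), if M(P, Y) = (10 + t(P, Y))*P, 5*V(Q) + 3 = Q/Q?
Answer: 280247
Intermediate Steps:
t(l, x) = x*(-3 + l)
V(Q) = -2/5 (V(Q) = -3/5 + (Q/Q)/5 = -3/5 + (1/5)*1 = -3/5 + 1/5 = -2/5)
M(P, Y) = P*(10 + Y*(-3 + P)) (M(P, Y) = (10 + Y*(-3 + P))*P = P*(10 + Y*(-3 + P)))
280325 - M(13, V(27)) = 280325 - 13*(10 - 2*(-3 + 13)/5) = 280325 - 13*(10 - 2/5*10) = 280325 - 13*(10 - 4) = 280325 - 13*6 = 280325 - 1*78 = 280325 - 78 = 280247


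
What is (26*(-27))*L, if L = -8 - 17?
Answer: 17550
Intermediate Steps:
L = -25
(26*(-27))*L = (26*(-27))*(-25) = -702*(-25) = 17550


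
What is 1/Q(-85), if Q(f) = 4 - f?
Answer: 1/89 ≈ 0.011236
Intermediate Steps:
1/Q(-85) = 1/(4 - 1*(-85)) = 1/(4 + 85) = 1/89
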